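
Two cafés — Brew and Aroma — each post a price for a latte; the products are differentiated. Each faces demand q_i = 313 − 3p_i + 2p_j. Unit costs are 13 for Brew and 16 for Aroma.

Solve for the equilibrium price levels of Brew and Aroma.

88.5625, 89.6875

Brew's profit: π = (p_{Brew} − 13)(313 − 3p_{Brew} + 2p_{Aroma}).
∂π/∂p_{Brew} = 352 − 6p_{Brew} + 2p_{Aroma} = 0 ⇒ p_{Brew} = 176/3 + (1/3)p_{Aroma}.
Similarly p_{Aroma} = 361/6 + (1/3)p_{Brew}.
Plugging p_{Aroma} into Brew's best response: p_{Brew} = 176/3 + (1/3)(361/6 + (1/3)p_{Brew}) ⇒ (8/9)p_{Brew} = 1417/18, so p_{Brew} = 88.5625.
Then p_{Aroma} = 361/6 + (1/3)·88.5625 = 89.6875.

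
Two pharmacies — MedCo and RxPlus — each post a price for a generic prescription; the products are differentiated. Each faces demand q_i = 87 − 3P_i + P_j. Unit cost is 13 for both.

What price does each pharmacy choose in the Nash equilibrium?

25.2

MedCo's profit: π = (P_{MedCo} − 13)(87 − 3P_{MedCo} + P_{RxPlus}).
∂π/∂P_{MedCo} = 126 − 6P_{MedCo} + P_{RxPlus} = 0 ⇒ P_{MedCo} = 21 + (1/6)P_{RxPlus}.
By symmetry P_{RxPlus} = P_{MedCo}; substituting into the reaction function, (5/6)P_{MedCo} = 21 and P_{MedCo} = 25.2.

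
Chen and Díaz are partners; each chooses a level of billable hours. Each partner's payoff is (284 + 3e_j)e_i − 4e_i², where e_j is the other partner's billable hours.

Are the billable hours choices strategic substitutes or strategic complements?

Chen's payoff is (284 + 3e_D)e_C − 4e_C².
∂π/∂e_C = 284 + 3e_D − 8e_C = 0, so e_C = 35.5 + 0.375e_D.
The best-response slope de_C/de_D = 0.375 > 0: the reaction function is upward-sloping, so the choices are strategic complements.

strategic complements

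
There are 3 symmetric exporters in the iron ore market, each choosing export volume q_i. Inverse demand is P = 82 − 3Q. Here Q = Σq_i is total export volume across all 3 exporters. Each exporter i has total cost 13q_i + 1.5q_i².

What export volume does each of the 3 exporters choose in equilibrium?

A representative exporter's profit is π_i = q_i(82 − 3Q) − 13q_i − 1.5q_i², with Q = q_i + Σ_{j≠i} q_j.
First-order condition: 69 − 9q_i − 3Σ_{j≠i} q_j = 0.
In a symmetric equilibrium every exporter chooses the same q, so Σ_{j≠i} q_j = 2q. The condition becomes 69 − 15q = 0, giving q = 69/15 = 4.6.

4.6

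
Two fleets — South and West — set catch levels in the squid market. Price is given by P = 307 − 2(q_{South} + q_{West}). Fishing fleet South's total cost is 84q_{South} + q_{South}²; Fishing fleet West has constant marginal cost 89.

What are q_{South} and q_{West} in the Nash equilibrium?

Fishing fleet South's profit: π = q_{South}(307 − 2(q_{South} + q_{West})) − 84q_{South} − q_{South}².
∂π/∂q_{South} = 223 − 6q_{South} − 2q_{West} = 0, so q_{South} = 223/6 − (1/3)q_{West}.
For West: ∂π/∂q_{West} = 218 − 4q_{West} − 2q_{South} = 0 ⇒ q_{West} = 54.5 − 0.5q_{South}.
Solving the two reaction functions simultaneously: (1 − (−1/3)(−0.5))q_{South} = 223/6 − (1/3)·54.5, so (5/6)q_{South} = 19 and q_{South} = 22.8.
Then q_{West} = 54.5 − 0.5·22.8 = 43.1.

22.8, 43.1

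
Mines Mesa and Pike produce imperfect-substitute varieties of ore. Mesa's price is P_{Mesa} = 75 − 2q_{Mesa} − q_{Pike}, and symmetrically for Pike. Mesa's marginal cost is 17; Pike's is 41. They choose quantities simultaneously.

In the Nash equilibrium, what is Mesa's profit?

Mine Mesa's profit: π = q_{Mesa}(75 − 2q_{Mesa} − q_{Pike}) − 17q_{Mesa}.
∂π/∂q_{Mesa} = 58 − 4q_{Mesa} − q_{Pike} = 0 ⇒ q_{Mesa} = 14.5 − 0.25q_{Pike}.
Similarly q_{Pike} = 8.5 − 0.25q_{Mesa}.
Substituting the second reaction function into the first: q_{Mesa} = 14.5 − 0.25(8.5 − 0.25q_{Mesa}), which gives 0.9375q_{Mesa} = 12.375 ⇒ q_{Mesa} = 13.2.
Then q_{Pike} = 8.5 − 0.25·13.2 = 5.2.
P_{Mesa} = 75 − 2·13.2 − 5.2 = 43.4.
Profit = (43.4 − 17)·13.2 = 348.48.

348.48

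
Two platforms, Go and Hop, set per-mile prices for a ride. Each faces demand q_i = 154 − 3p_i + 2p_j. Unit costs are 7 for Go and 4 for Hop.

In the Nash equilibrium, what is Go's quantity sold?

108.5625

Go's profit: π = (p_{Go} − 7)(154 − 3p_{Go} + 2p_{Hop}).
∂π/∂p_{Go} = 175 − 6p_{Go} + 2p_{Hop} = 0 ⇒ p_{Go} = 175/6 + (1/3)p_{Hop}.
Similarly p_{Hop} = 83/3 + (1/3)p_{Go}.
Solving the two reaction functions simultaneously: (1 − (1/3)(1/3))p_{Go} = 175/6 + (1/3)·(83/3), so (8/9)p_{Go} = 691/18 and p_{Go} = 43.1875.
Then p_{Hop} = 83/3 + (1/3)·43.1875 = 42.0625.
q_{Go} = 154 − 3·43.1875 + 2·42.0625 = 108.5625.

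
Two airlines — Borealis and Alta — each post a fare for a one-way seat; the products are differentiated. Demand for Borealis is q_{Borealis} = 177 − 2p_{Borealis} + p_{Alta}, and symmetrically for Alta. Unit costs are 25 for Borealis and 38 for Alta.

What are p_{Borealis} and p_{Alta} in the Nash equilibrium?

77.4, 82.6

Borealis's profit: π = (p_{Borealis} − 25)(177 − 2p_{Borealis} + p_{Alta}).
∂π/∂p_{Borealis} = 227 − 4p_{Borealis} + p_{Alta} = 0 ⇒ p_{Borealis} = 56.75 + 0.25p_{Alta}.
Similarly p_{Alta} = 63.25 + 0.25p_{Borealis}.
Substituting the second reaction function into the first: p_{Borealis} = 56.75 + 0.25(63.25 + 0.25p_{Borealis}), which gives 0.9375p_{Borealis} = 72.5625 ⇒ p_{Borealis} = 77.4.
Then p_{Alta} = 63.25 + 0.25·77.4 = 82.6.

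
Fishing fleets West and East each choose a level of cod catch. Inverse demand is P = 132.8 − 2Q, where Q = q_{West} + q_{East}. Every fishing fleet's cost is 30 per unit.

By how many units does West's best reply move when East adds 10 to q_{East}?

-5

Fishing fleet West's profit: π = q_{West}(132.8 − 2(q_{West} + q_{East})) − 30q_{West}.
∂π/∂q_{West} = 102.8 − 4q_{West} − 2q_{East} = 0, so q_{West} = 25.7 − 0.5q_{East}.
The reaction-function slope is −0.5, so a 10-unit rise in q_{East} moves q_{West} by −0.5 × 10 = −5. West's best response falls — the actions are strategic substitutes.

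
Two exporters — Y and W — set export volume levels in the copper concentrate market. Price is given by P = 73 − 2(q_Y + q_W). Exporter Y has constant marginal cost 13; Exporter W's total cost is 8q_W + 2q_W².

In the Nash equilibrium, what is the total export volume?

Exporter Y's profit: π = q_Y(73 − 2(q_Y + q_W)) − 13q_Y.
∂π/∂q_Y = 60 − 4q_Y − 2q_W = 0, so q_Y = 15 − 0.5q_W.
For W: ∂π/∂q_W = 65 − 8q_W − 2q_Y = 0 ⇒ q_W = 8.125 − 0.25q_Y.
Solving the two reaction functions simultaneously: (1 − (−0.5)(−0.25))q_Y = 15 − 0.5·8.125, so 0.875q_Y = 10.9375 and q_Y = 12.5.
Then q_W = 8.125 − 0.25·12.5 = 5.
Total export volume: 12.5 + 5 = 17.5.

17.5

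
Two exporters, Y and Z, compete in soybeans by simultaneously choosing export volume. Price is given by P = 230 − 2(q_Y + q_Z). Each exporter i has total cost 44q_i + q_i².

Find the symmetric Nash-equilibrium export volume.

23.25

Exporter Y's profit: π = q_Y(230 − 2(q_Y + q_Z)) − 44q_Y − q_Y².
∂π/∂q_Y = 186 − 6q_Y − 2q_Z = 0, so q_Y = 31 − (1/3)q_Z.
By symmetry q_Z = q_Y; substituting into the reaction function, (4/3)q_Y = 31 and q_Y = 23.25.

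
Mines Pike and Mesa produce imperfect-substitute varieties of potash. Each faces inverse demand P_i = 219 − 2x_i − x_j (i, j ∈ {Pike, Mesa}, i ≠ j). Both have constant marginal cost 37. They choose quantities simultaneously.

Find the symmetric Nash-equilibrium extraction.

Mine Pike's profit: π = x_{Pike}(219 − 2x_{Pike} − x_{Mesa}) − 37x_{Pike}.
∂π/∂x_{Pike} = 182 − 4x_{Pike} − x_{Mesa} = 0 ⇒ x_{Pike} = 45.5 − 0.25x_{Mesa}.
By symmetry x_{Mesa} = x_{Pike}; substituting into the reaction function, 1.25x_{Pike} = 45.5 and x_{Pike} = 36.4.

36.4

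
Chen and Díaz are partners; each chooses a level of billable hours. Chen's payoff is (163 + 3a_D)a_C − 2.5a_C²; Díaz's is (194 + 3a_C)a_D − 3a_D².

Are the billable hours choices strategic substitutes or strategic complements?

strategic complements

Expanding Chen's payoff: 163a_C + 3a_Da_C − 2.5a_C².
∂π/∂a_C = 163 + 3a_D − 5a_C = 0, so a_C = 32.6 + 0.6a_D.
The best-response slope da_C/da_D = 0.6 > 0: the reaction function is upward-sloping, so the choices are strategic complements.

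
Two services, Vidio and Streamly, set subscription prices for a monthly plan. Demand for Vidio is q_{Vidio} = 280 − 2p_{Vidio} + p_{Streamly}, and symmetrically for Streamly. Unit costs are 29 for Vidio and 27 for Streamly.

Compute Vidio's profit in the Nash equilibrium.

Vidio's profit: π = (p_{Vidio} − 29)(280 − 2p_{Vidio} + p_{Streamly}).
∂π/∂p_{Vidio} = 338 − 4p_{Vidio} + p_{Streamly} = 0 ⇒ p_{Vidio} = 84.5 + 0.25p_{Streamly}.
Similarly p_{Streamly} = 83.5 + 0.25p_{Vidio}.
Substituting the second reaction function into the first: p_{Vidio} = 84.5 + 0.25(83.5 + 0.25p_{Vidio}), which gives 0.9375p_{Vidio} = 105.375 ⇒ p_{Vidio} = 112.4.
Then p_{Streamly} = 83.5 + 0.25·112.4 = 111.6.
q_{Vidio} = 280 − 2·112.4 + 111.6 = 166.8.
Profit = (112.4 − 29)·166.8 = 13911.12.

13911.12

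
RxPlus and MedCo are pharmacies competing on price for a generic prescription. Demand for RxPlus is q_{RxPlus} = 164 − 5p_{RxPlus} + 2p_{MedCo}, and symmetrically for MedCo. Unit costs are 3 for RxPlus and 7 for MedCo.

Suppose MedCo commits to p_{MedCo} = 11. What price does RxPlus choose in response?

RxPlus's profit: π = (p_{RxPlus} − 3)(164 − 5p_{RxPlus} + 2p_{MedCo}).
∂π/∂p_{RxPlus} = 179 − 10p_{RxPlus} + 2p_{MedCo} = 0 ⇒ p_{RxPlus} = 17.9 + 0.2p_{MedCo}.
At p_{MedCo} = 11: p_{RxPlus} = 17.9 + 0.2·11 = 20.1.

20.1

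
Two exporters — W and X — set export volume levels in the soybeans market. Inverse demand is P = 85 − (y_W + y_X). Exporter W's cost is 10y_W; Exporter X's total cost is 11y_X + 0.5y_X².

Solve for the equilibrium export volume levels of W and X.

Exporter W's profit: π = y_W(85 − (y_W + y_X)) − 10y_W.
∂π/∂y_W = 75 − 2y_W − y_X = 0, so y_W = 37.5 − 0.5y_X.
For X: ∂π/∂y_X = 74 − 3y_X − y_W = 0 ⇒ y_X = 74/3 − (1/3)y_W.
Plugging y_X into W's best response: y_W = 37.5 − 0.5(74/3 − (1/3)y_W) ⇒ (5/6)y_W = 151/6, so y_W = 30.2.
Then y_X = 74/3 − (1/3)·30.2 = 14.6.

30.2, 14.6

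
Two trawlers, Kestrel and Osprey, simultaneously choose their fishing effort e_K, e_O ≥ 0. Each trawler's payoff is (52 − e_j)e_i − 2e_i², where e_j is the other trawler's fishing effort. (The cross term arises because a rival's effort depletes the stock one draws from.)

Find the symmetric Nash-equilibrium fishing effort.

10.4

Kestrel's payoff is (52 − e_O)e_K − 2e_K².
∂π/∂e_K = 52 − e_O − 4e_K = 0, so e_K = 13 − 0.25e_O.
The game is symmetric, so in equilibrium e_O = e_K: the reaction function gives 1.25e_K = 13, hence e_K = 10.4.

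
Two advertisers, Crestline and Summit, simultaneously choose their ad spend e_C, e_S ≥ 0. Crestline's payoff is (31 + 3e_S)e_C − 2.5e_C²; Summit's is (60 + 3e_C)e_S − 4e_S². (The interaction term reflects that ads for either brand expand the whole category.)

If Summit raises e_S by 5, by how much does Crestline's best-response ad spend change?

3

Expanding Crestline's payoff: 31e_C + 3e_Se_C − 2.5e_C².
∂π/∂e_C = 31 + 3e_S − 5e_C = 0, so e_C = 6.2 + 0.6e_S.
The reaction-function slope is 0.6, so a 5-unit rise in e_S moves e_C by 0.6 × 5 = 3. Crestline's best response rises — the actions are strategic complements.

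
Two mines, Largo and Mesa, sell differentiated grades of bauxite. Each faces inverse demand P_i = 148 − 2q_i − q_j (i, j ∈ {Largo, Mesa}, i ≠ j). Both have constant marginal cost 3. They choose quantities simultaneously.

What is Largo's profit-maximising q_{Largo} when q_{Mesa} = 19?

31.5

Mine Largo's profit: π = q_{Largo}(148 − 2q_{Largo} − q_{Mesa}) − 3q_{Largo}.
∂π/∂q_{Largo} = 145 − 4q_{Largo} − q_{Mesa} = 0 ⇒ q_{Largo} = 36.25 − 0.25q_{Mesa}.
At q_{Mesa} = 19: q_{Largo} = 36.25 − 0.25·19 = 31.5.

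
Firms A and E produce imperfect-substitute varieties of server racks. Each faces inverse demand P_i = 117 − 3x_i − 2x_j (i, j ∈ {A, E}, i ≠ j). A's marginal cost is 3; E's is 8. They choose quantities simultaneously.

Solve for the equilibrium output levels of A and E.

Firm A's profit: π = x_A(117 − 3x_A − 2x_E) − 3x_A.
∂π/∂x_A = 114 − 6x_A − 2x_E = 0 ⇒ x_A = 19 − (1/3)x_E.
Similarly x_E = 109/6 − (1/3)x_A.
Plugging x_E into A's best response: x_A = 19 − (1/3)(109/6 − (1/3)x_A) ⇒ (8/9)x_A = 233/18, so x_A = 14.5625.
Then x_E = 109/6 − (1/3)·14.5625 = 13.3125.

14.5625, 13.3125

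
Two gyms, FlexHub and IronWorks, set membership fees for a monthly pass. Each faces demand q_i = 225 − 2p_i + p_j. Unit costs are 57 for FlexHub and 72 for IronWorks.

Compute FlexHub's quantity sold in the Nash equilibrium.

116

FlexHub's profit: π = (p_{FlexHub} − 57)(225 − 2p_{FlexHub} + p_{IronWorks}).
∂π/∂p_{FlexHub} = 339 − 4p_{FlexHub} + p_{IronWorks} = 0 ⇒ p_{FlexHub} = 84.75 + 0.25p_{IronWorks}.
Similarly p_{IronWorks} = 92.25 + 0.25p_{FlexHub}.
Solving the two reaction functions simultaneously: (1 − (0.25)(0.25))p_{FlexHub} = 84.75 + 0.25·92.25, so 0.9375p_{FlexHub} = 107.8125 and p_{FlexHub} = 115.
Then p_{IronWorks} = 92.25 + 0.25·115 = 121.
q_{FlexHub} = 225 − 2·115 + 121 = 116.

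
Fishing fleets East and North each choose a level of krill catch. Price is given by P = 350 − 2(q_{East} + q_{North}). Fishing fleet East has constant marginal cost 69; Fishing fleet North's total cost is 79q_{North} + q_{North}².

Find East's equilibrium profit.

Fishing fleet East's profit: π = q_{East}(350 − 2(q_{East} + q_{North})) − 69q_{East}.
∂π/∂q_{East} = 281 − 4q_{East} − 2q_{North} = 0, so q_{East} = 70.25 − 0.5q_{North}.
For North: ∂π/∂q_{North} = 271 − 6q_{North} − 2q_{East} = 0 ⇒ q_{North} = 271/6 − (1/3)q_{East}.
Substituting the second reaction function into the first: q_{East} = 70.25 − 0.5(271/6 − (1/3)q_{East}), which gives (5/6)q_{East} = 143/3 ⇒ q_{East} = 57.2.
Then q_{North} = 271/6 − (1/3)·57.2 = 26.1.
Price P = 350 − 2·83.3 = 183.4.
East's profit: (183.4 − 69)·57.2 = 6543.68.

6543.68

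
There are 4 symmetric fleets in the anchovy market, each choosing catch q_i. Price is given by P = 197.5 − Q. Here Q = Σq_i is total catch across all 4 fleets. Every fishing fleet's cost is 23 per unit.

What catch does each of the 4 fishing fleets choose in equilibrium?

A representative fishing fleet's profit is π_i = q_i(197.5 − Q) − 23q_i, with Q = q_i + Σ_{j≠i} q_j.
First-order condition: 174.5 − 2q_i − Σ_{j≠i} q_j = 0.
Imposing symmetry (q_j = q for all j) turns Σ_{j≠i} q_j into 3q, so 174.5 = 5q and q = 34.9.

34.9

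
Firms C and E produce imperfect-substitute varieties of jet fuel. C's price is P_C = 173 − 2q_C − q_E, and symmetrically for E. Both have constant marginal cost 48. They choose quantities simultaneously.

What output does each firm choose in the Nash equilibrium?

Firm C's profit: π = q_C(173 − 2q_C − q_E) − 48q_C.
∂π/∂q_C = 125 − 4q_C − q_E = 0 ⇒ q_C = 31.25 − 0.25q_E.
By symmetry q_E = q_C; substituting into the reaction function, 1.25q_C = 31.25 and q_C = 25.

25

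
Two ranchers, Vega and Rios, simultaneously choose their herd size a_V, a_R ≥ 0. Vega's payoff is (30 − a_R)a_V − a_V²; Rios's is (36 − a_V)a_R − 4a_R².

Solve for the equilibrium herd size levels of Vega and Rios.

13.6, 2.8

Expanding Vega's payoff: 30a_V − a_Ra_V − a_V².
∂π/∂a_V = 30 − a_R − 2a_V = 0, so a_V = 15 − 0.5a_R.
Likewise for Rios: a_R = 4.5 − 0.125a_V.
Plugging a_R into Vega's best response: a_V = 15 − 0.5(4.5 − 0.125a_V) ⇒ 0.9375a_V = 12.75, so a_V = 13.6.
Then a_R = 4.5 − 0.125·13.6 = 2.8.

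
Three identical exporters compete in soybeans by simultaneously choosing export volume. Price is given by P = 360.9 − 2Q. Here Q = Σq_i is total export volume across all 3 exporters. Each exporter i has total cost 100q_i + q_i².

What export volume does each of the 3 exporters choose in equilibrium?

A representative exporter's profit is π_i = q_i(360.9 − 2Q) − 100q_i − q_i², with Q = q_i + Σ_{j≠i} q_j.
First-order condition: 260.9 − 6q_i − 2Σ_{j≠i} q_j = 0.
Imposing symmetry (q_j = q for all j) turns Σ_{j≠i} q_j into 2q, so 260.9 = 10q and q = 26.09.

26.09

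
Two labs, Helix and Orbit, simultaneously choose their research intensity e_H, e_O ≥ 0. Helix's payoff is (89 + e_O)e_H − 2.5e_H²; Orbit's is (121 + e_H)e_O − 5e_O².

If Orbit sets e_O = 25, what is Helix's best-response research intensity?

22.8

Expanding Helix's payoff: 89e_H + e_Oe_H − 2.5e_H².
∂π/∂e_H = 89 + e_O − 5e_H = 0, so e_H = 17.8 + 0.2e_O.
At e_O = 25: e_H = 17.8 + 0.2·25 = 22.8.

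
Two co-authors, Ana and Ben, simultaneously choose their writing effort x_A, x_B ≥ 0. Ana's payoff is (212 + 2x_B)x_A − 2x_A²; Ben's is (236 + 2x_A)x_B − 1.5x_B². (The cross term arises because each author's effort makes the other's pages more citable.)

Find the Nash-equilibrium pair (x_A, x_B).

138.5, 171

Expanding Ana's payoff: 212x_A + 2x_Bx_A − 2x_A².
∂π/∂x_A = 212 + 2x_B − 4x_A = 0, so x_A = 53 + 0.5x_B.
Likewise for Ben: x_B = 236/3 + (2/3)x_A.
Solving the two reaction functions simultaneously: (1 − (0.5)(2/3))x_A = 53 + 0.5·(236/3), so (2/3)x_A = 277/3 and x_A = 138.5.
Then x_B = 236/3 + (2/3)·138.5 = 171.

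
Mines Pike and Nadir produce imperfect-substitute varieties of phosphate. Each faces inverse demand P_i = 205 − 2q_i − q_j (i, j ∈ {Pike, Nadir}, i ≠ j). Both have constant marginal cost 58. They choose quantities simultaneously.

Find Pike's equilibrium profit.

1728.72

Mine Pike's profit: π = q_{Pike}(205 − 2q_{Pike} − q_{Nadir}) − 58q_{Pike}.
∂π/∂q_{Pike} = 147 − 4q_{Pike} − q_{Nadir} = 0 ⇒ q_{Pike} = 36.75 − 0.25q_{Nadir}.
By symmetry q_{Nadir} = q_{Pike}; substituting into the reaction function, 1.25q_{Pike} = 36.75 and q_{Pike} = 29.4.
P_{Pike} = 205 − 2·29.4 − 29.4 = 116.8.
Profit = (116.8 − 58)·29.4 = 1728.72.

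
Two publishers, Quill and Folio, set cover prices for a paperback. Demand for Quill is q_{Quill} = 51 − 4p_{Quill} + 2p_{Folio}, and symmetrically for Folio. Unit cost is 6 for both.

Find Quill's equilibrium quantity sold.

Quill's profit: π = (p_{Quill} − 6)(51 − 4p_{Quill} + 2p_{Folio}).
∂π/∂p_{Quill} = 75 − 8p_{Quill} + 2p_{Folio} = 0 ⇒ p_{Quill} = 9.375 + 0.25p_{Folio}.
By symmetry p_{Folio} = p_{Quill}; substituting into the reaction function, 0.75p_{Quill} = 9.375 and p_{Quill} = 12.5.
q_{Quill} = 51 − 4·12.5 + 2·12.5 = 26.

26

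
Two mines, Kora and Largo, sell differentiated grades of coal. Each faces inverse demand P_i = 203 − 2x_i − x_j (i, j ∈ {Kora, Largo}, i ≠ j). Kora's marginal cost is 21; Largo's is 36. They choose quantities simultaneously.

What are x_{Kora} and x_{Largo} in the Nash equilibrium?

37.4, 32.4

Mine Kora's profit: π = x_{Kora}(203 − 2x_{Kora} − x_{Largo}) − 21x_{Kora}.
∂π/∂x_{Kora} = 182 − 4x_{Kora} − x_{Largo} = 0 ⇒ x_{Kora} = 45.5 − 0.25x_{Largo}.
Similarly x_{Largo} = 41.75 − 0.25x_{Kora}.
Substituting the second reaction function into the first: x_{Kora} = 45.5 − 0.25(41.75 − 0.25x_{Kora}), which gives 0.9375x_{Kora} = 35.0625 ⇒ x_{Kora} = 37.4.
Then x_{Largo} = 41.75 − 0.25·37.4 = 32.4.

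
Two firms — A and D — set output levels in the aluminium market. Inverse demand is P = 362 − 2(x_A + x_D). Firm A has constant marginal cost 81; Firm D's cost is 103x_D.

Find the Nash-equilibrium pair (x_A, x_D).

50.5, 39.5

Firm A's profit: π = x_A(362 − 2(x_A + x_D)) − 81x_A.
∂π/∂x_A = 281 − 4x_A − 2x_D = 0, so x_A = 70.25 − 0.5x_D.
By the same steps for D: x_D = 64.75 − 0.5x_A.
Solving the two reaction functions simultaneously: (1 − (−0.5)(−0.5))x_A = 70.25 − 0.5·64.75, so 0.75x_A = 37.875 and x_A = 50.5.
Then x_D = 64.75 − 0.5·50.5 = 39.5.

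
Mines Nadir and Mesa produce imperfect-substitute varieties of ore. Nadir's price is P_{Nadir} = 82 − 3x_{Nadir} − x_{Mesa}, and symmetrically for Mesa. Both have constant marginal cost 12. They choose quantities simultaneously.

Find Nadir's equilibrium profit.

Mine Nadir's profit: π = x_{Nadir}(82 − 3x_{Nadir} − x_{Mesa}) − 12x_{Nadir}.
∂π/∂x_{Nadir} = 70 − 6x_{Nadir} − x_{Mesa} = 0 ⇒ x_{Nadir} = 35/3 − (1/6)x_{Mesa}.
Setting x_{Nadir} = x_{Mesa} in the reaction function: x_{Nadir} = 35/3 − (1/6)x_{Nadir}, so x_{Nadir} = (35/3) / (7/6) = 10.
P_{Nadir} = 82 − 3·10 − 10 = 42.
Profit = (42 − 12)·10 = 300.

300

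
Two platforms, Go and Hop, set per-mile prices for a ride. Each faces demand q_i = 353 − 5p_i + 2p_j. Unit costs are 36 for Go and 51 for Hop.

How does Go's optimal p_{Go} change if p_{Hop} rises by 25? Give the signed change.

Go's profit: π = (p_{Go} − 36)(353 − 5p_{Go} + 2p_{Hop}).
∂π/∂p_{Go} = 533 − 10p_{Go} + 2p_{Hop} = 0 ⇒ p_{Go} = 53.3 + 0.2p_{Hop}.
The reaction-function slope is 0.2, so a 25-unit rise in p_{Hop} moves p_{Go} by 0.2 × 25 = 5. Go's best response rises — the actions are strategic complements.

5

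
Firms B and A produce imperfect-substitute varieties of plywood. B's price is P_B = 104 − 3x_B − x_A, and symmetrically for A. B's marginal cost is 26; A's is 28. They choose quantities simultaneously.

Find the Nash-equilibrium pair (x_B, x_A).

Firm B's profit: π = x_B(104 − 3x_B − x_A) − 26x_B.
∂π/∂x_B = 78 − 6x_B − x_A = 0 ⇒ x_B = 13 − (1/6)x_A.
Similarly x_A = 38/3 − (1/6)x_B.
Substituting the second reaction function into the first: x_B = 13 − (1/6)(38/3 − (1/6)x_B), which gives (35/36)x_B = 98/9 ⇒ x_B = 11.2.
Then x_A = 38/3 − (1/6)·11.2 = 10.8.

11.2, 10.8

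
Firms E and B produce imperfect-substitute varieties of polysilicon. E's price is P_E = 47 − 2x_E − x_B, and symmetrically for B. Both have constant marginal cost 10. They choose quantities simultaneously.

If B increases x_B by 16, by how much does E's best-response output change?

Firm E's profit: π = x_E(47 − 2x_E − x_B) − 10x_E.
∂π/∂x_E = 37 − 4x_E − x_B = 0 ⇒ x_E = 9.25 − 0.25x_B.
The reaction-function slope is −0.25, so a 16-unit rise in x_B moves x_E by −0.25 × 16 = −4. E's best response falls — the actions are strategic substitutes.

-4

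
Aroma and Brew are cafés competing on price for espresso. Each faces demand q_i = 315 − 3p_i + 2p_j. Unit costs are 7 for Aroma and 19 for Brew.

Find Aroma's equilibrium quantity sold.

237.75

Aroma's profit: π = (p_{Aroma} − 7)(315 − 3p_{Aroma} + 2p_{Brew}).
∂π/∂p_{Aroma} = 336 − 6p_{Aroma} + 2p_{Brew} = 0 ⇒ p_{Aroma} = 56 + (1/3)p_{Brew}.
Similarly p_{Brew} = 62 + (1/3)p_{Aroma}.
Solving the two reaction functions simultaneously: (1 − (1/3)(1/3))p_{Aroma} = 56 + (1/3)·62, so (8/9)p_{Aroma} = 230/3 and p_{Aroma} = 86.25.
Then p_{Brew} = 62 + (1/3)·86.25 = 90.75.
q_{Aroma} = 315 − 3·86.25 + 2·90.75 = 237.75.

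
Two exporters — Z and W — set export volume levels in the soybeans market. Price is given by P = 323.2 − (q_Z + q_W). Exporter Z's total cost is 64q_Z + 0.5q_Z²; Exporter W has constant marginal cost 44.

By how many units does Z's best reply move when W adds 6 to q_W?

-2

Exporter Z's profit: π = q_Z(323.2 − (q_Z + q_W)) − 64q_Z − 0.5q_Z².
∂π/∂q_Z = 259.2 − 3q_Z − q_W = 0, so q_Z = 86.4 − (1/3)q_W.
The reaction-function slope is −1/3, so a 6-unit rise in q_W moves q_Z by −1/3 × 6 = −2. Z's best response falls — the actions are strategic substitutes.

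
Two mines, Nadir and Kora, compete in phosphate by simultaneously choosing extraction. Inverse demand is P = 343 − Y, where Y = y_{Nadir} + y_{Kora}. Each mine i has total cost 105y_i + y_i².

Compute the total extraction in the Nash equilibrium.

Mine Nadir's profit: π = y_{Nadir}(343 − (y_{Nadir} + y_{Kora})) − 105y_{Nadir} − y_{Nadir}².
∂π/∂y_{Nadir} = 238 − 4y_{Nadir} − y_{Kora} = 0, so y_{Nadir} = 59.5 − 0.25y_{Kora}.
Setting y_{Nadir} = y_{Kora} in the reaction function: y_{Nadir} = 59.5 − 0.25y_{Nadir}, so y_{Nadir} = 59.5 / 1.25 = 47.6.
Total extraction: 47.6 + 47.6 = 95.2.

95.2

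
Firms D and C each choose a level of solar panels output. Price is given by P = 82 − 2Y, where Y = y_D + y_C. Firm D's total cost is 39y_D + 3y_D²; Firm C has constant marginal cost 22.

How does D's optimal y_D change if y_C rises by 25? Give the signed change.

-5

Firm D's profit: π = y_D(82 − 2(y_D + y_C)) − 39y_D − 3y_D².
∂π/∂y_D = 43 − 10y_D − 2y_C = 0, so y_D = 4.3 − 0.2y_C.
The reaction-function slope is −0.2, so a 25-unit rise in y_C moves y_D by −0.2 × 25 = −5. D's best response falls — the actions are strategic substitutes.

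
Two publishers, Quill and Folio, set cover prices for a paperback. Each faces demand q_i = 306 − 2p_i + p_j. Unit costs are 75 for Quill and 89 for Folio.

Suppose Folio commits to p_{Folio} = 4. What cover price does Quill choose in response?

115

Quill's profit: π = (p_{Quill} − 75)(306 − 2p_{Quill} + p_{Folio}).
∂π/∂p_{Quill} = 456 − 4p_{Quill} + p_{Folio} = 0 ⇒ p_{Quill} = 114 + 0.25p_{Folio}.
At p_{Folio} = 4: p_{Quill} = 114 + 0.25·4 = 115.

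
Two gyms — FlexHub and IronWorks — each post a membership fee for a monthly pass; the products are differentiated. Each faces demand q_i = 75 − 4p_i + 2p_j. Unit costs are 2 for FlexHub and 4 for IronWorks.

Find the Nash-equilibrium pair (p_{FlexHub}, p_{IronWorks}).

FlexHub's profit: π = (p_{FlexHub} − 2)(75 − 4p_{FlexHub} + 2p_{IronWorks}).
∂π/∂p_{FlexHub} = 83 − 8p_{FlexHub} + 2p_{IronWorks} = 0 ⇒ p_{FlexHub} = 10.375 + 0.25p_{IronWorks}.
Similarly p_{IronWorks} = 11.375 + 0.25p_{FlexHub}.
Substituting the second reaction function into the first: p_{FlexHub} = 10.375 + 0.25(11.375 + 0.25p_{FlexHub}), which gives 0.9375p_{FlexHub} = 423/32 ⇒ p_{FlexHub} = 14.1.
Then p_{IronWorks} = 11.375 + 0.25·14.1 = 14.9.

14.1, 14.9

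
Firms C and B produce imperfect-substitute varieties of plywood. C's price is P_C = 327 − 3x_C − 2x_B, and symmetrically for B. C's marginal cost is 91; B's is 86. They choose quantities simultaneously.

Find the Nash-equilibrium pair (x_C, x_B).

29.1875, 30.4375

Firm C's profit: π = x_C(327 − 3x_C − 2x_B) − 91x_C.
∂π/∂x_C = 236 − 6x_C − 2x_B = 0 ⇒ x_C = 118/3 − (1/3)x_B.
Similarly x_B = 241/6 − (1/3)x_C.
Substituting the second reaction function into the first: x_C = 118/3 − (1/3)(241/6 − (1/3)x_C), which gives (8/9)x_C = 467/18 ⇒ x_C = 29.1875.
Then x_B = 241/6 − (1/3)·29.1875 = 30.4375.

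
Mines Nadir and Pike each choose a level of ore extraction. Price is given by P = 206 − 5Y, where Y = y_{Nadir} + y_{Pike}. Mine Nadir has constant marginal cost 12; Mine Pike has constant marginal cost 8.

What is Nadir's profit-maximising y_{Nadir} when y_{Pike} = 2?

18.4

Mine Nadir's profit: π = y_{Nadir}(206 − 5(y_{Nadir} + y_{Pike})) − 12y_{Nadir}.
∂π/∂y_{Nadir} = 194 − 10y_{Nadir} − 5y_{Pike} = 0, so y_{Nadir} = 19.4 − 0.5y_{Pike}.
At y_{Pike} = 2: y_{Nadir} = 19.4 − 0.5·2 = 18.4.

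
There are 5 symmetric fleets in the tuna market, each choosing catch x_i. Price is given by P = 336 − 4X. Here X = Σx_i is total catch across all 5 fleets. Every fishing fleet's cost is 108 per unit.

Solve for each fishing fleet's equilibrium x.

A representative fishing fleet's profit is π_i = x_i(336 − 4X) − 108x_i, with X = x_i + Σ_{j≠i} x_j.
First-order condition: 228 − 8x_i − 4Σ_{j≠i} x_j = 0.
With identical fishing fleets, set every x_j = x: then 228 − 8x − 16x = 0, i.e. x = 228/24 = 9.5.

9.5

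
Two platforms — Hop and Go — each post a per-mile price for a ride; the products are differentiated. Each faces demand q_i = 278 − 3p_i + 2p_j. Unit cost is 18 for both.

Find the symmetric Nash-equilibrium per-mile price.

Hop's profit: π = (p_{Hop} − 18)(278 − 3p_{Hop} + 2p_{Go}).
∂π/∂p_{Hop} = 332 − 6p_{Hop} + 2p_{Go} = 0 ⇒ p_{Hop} = 166/3 + (1/3)p_{Go}.
The game is symmetric, so in equilibrium p_{Go} = p_{Hop}: the reaction function gives (2/3)p_{Hop} = 166/3, hence p_{Hop} = 83.

83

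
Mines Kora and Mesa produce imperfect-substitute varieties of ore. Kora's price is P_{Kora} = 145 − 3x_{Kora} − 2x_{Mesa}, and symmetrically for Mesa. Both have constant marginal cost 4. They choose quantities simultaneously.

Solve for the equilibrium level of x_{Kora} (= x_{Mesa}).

Mine Kora's profit: π = x_{Kora}(145 − 3x_{Kora} − 2x_{Mesa}) − 4x_{Kora}.
∂π/∂x_{Kora} = 141 − 6x_{Kora} − 2x_{Mesa} = 0 ⇒ x_{Kora} = 23.5 − (1/3)x_{Mesa}.
Setting x_{Kora} = x_{Mesa} in the reaction function: x_{Kora} = 23.5 − (1/3)x_{Kora}, so x_{Kora} = 23.5 / (4/3) = 17.625.

17.625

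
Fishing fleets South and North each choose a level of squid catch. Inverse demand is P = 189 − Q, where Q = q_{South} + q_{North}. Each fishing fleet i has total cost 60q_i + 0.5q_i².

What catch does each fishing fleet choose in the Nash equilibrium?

Fishing fleet South's profit: π = q_{South}(189 − (q_{South} + q_{North})) − 60q_{South} − 0.5q_{South}².
∂π/∂q_{South} = 129 − 3q_{South} − q_{North} = 0, so q_{South} = 43 − (1/3)q_{North}.
The game is symmetric, so in equilibrium q_{North} = q_{South}: the reaction function gives (4/3)q_{South} = 43, hence q_{South} = 32.25.

32.25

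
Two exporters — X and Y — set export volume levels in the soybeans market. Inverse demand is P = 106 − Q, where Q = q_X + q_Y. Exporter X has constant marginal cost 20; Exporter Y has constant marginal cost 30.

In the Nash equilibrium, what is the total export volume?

Exporter X's profit: π = q_X(106 − (q_X + q_Y)) − 20q_X.
∂π/∂q_X = 86 − 2q_X − q_Y = 0, so q_X = 43 − 0.5q_Y.
By the same steps for Y: q_Y = 38 − 0.5q_X.
Substituting the second reaction function into the first: q_X = 43 − 0.5(38 − 0.5q_X), which gives 0.75q_X = 24 ⇒ q_X = 32.
Then q_Y = 38 − 0.5·32 = 22.
Total export volume: 32 + 22 = 54.

54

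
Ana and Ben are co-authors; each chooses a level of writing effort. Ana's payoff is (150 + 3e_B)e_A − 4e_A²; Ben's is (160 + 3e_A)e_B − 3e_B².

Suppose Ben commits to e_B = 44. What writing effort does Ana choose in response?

Expanding Ana's payoff: 150e_A + 3e_Be_A − 4e_A².
∂π/∂e_A = 150 + 3e_B − 8e_A = 0, so e_A = 18.75 + 0.375e_B.
At e_B = 44: e_A = 18.75 + 0.375·44 = 35.25.

35.25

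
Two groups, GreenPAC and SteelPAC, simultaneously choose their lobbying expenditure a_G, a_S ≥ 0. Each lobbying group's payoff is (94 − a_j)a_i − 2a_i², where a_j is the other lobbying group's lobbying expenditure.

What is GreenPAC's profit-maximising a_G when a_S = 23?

17.75

GreenPAC's payoff is (94 − a_S)a_G − 2a_G².
∂π/∂a_G = 94 − a_S − 4a_G = 0, so a_G = 23.5 − 0.25a_S.
At a_S = 23: a_G = 23.5 − 0.25·23 = 17.75.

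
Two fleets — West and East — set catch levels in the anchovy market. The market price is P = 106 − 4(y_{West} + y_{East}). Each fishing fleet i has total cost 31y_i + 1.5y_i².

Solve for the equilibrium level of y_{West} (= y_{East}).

5

Fishing fleet West's profit: π = y_{West}(106 − 4(y_{West} + y_{East})) − 31y_{West} − 1.5y_{West}².
∂π/∂y_{West} = 75 − 11y_{West} − 4y_{East} = 0, so y_{West} = 75/11 − (4/11)y_{East}.
By symmetry y_{East} = y_{West}; substituting into the reaction function, (15/11)y_{West} = 75/11 and y_{West} = 5.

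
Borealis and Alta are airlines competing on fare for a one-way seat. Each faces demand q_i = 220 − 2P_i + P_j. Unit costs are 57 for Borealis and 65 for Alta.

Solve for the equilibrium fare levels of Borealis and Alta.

112.4, 115.6

Borealis's profit: π = (P_{Borealis} − 57)(220 − 2P_{Borealis} + P_{Alta}).
∂π/∂P_{Borealis} = 334 − 4P_{Borealis} + P_{Alta} = 0 ⇒ P_{Borealis} = 83.5 + 0.25P_{Alta}.
Similarly P_{Alta} = 87.5 + 0.25P_{Borealis}.
Plugging P_{Alta} into Borealis's best response: P_{Borealis} = 83.5 + 0.25(87.5 + 0.25P_{Borealis}) ⇒ 0.9375P_{Borealis} = 105.375, so P_{Borealis} = 112.4.
Then P_{Alta} = 87.5 + 0.25·112.4 = 115.6.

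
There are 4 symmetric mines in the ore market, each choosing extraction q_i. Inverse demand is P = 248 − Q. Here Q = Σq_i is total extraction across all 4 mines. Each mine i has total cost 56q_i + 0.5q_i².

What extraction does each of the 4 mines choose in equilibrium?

32

A representative mine's profit is π_i = q_i(248 − Q) − 56q_i − 0.5q_i², with Q = q_i + Σ_{j≠i} q_j.
First-order condition: 192 − 3q_i − Σ_{j≠i} q_j = 0.
Imposing symmetry (q_j = q for all j) turns Σ_{j≠i} q_j into 3q, so 192 = 6q and q = 32.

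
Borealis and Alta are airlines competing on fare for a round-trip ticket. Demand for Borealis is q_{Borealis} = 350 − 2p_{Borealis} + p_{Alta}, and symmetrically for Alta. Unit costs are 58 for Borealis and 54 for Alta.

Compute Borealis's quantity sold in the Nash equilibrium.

193.6

Borealis's profit: π = (p_{Borealis} − 58)(350 − 2p_{Borealis} + p_{Alta}).
∂π/∂p_{Borealis} = 466 − 4p_{Borealis} + p_{Alta} = 0 ⇒ p_{Borealis} = 116.5 + 0.25p_{Alta}.
Similarly p_{Alta} = 114.5 + 0.25p_{Borealis}.
Substituting the second reaction function into the first: p_{Borealis} = 116.5 + 0.25(114.5 + 0.25p_{Borealis}), which gives 0.9375p_{Borealis} = 145.125 ⇒ p_{Borealis} = 154.8.
Then p_{Alta} = 114.5 + 0.25·154.8 = 153.2.
q_{Borealis} = 350 − 2·154.8 + 153.2 = 193.6.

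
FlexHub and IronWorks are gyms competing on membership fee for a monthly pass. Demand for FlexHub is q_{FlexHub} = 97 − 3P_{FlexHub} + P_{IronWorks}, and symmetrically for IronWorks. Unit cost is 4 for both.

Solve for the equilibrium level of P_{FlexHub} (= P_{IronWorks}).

FlexHub's profit: π = (P_{FlexHub} − 4)(97 − 3P_{FlexHub} + P_{IronWorks}).
∂π/∂P_{FlexHub} = 109 − 6P_{FlexHub} + P_{IronWorks} = 0 ⇒ P_{FlexHub} = 109/6 + (1/6)P_{IronWorks}.
By symmetry P_{IronWorks} = P_{FlexHub}; substituting into the reaction function, (5/6)P_{FlexHub} = 109/6 and P_{FlexHub} = 21.8.

21.8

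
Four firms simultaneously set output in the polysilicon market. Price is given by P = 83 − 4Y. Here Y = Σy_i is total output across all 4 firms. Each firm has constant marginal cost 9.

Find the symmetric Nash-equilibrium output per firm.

3.7

A representative firm's profit is π_i = y_i(83 − 4Y) − 9y_i, with Y = y_i + Σ_{j≠i} y_j.
First-order condition: 74 − 8y_i − 4Σ_{j≠i} y_j = 0.
In a symmetric equilibrium every firm chooses the same y, so Σ_{j≠i} y_j = 3y. The condition becomes 74 − 20y = 0, giving y = 74/20 = 3.7.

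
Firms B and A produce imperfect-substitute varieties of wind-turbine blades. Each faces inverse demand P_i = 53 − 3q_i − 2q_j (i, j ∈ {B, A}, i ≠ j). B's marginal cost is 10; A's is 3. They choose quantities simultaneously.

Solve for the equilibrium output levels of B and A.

4.9375, 6.6875

Firm B's profit: π = q_B(53 − 3q_B − 2q_A) − 10q_B.
∂π/∂q_B = 43 − 6q_B − 2q_A = 0 ⇒ q_B = 43/6 − (1/3)q_A.
Similarly q_A = 25/3 − (1/3)q_B.
Solving the two reaction functions simultaneously: (1 − (−1/3)(−1/3))q_B = 43/6 − (1/3)·(25/3), so (8/9)q_B = 79/18 and q_B = 4.9375.
Then q_A = 25/3 − (1/3)·4.9375 = 6.6875.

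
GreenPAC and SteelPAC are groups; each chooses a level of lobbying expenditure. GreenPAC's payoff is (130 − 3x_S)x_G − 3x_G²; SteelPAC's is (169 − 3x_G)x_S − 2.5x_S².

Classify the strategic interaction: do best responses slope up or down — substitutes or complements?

strategic substitutes

Expanding GreenPAC's payoff: 130x_G − 3x_Sx_G − 3x_G².
∂π/∂x_G = 130 − 3x_S − 6x_G = 0, so x_G = 65/3 − 0.5x_S.
The best-response slope dx_G/dx_S = −0.5 < 0: the reaction function is downward-sloping, so the choices are strategic substitutes.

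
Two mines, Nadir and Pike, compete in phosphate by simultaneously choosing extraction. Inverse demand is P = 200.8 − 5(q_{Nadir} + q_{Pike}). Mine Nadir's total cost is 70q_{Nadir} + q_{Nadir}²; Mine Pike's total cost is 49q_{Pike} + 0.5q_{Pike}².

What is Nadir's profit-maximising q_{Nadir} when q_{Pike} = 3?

Mine Nadir's profit: π = q_{Nadir}(200.8 − 5(q_{Nadir} + q_{Pike})) − 70q_{Nadir} − q_{Nadir}².
∂π/∂q_{Nadir} = 130.8 − 12q_{Nadir} − 5q_{Pike} = 0, so q_{Nadir} = 10.9 − (5/12)q_{Pike}.
At q_{Pike} = 3: q_{Nadir} = 10.9 − (5/12)·3 = 9.65.

9.65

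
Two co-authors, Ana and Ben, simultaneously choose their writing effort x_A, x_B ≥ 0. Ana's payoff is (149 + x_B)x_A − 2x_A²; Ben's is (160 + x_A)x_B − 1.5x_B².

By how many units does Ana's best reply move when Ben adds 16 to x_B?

4

Expanding Ana's payoff: 149x_A + x_Bx_A − 2x_A².
∂π/∂x_A = 149 + x_B − 4x_A = 0, so x_A = 37.25 + 0.25x_B.
The reaction-function slope is 0.25, so a 16-unit rise in x_B moves x_A by 0.25 × 16 = 4. Ana's best response rises — the actions are strategic complements.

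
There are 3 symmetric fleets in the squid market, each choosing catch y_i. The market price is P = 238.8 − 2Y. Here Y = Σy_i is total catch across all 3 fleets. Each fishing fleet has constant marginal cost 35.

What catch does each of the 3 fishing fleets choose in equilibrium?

25.475

A representative fishing fleet's profit is π_i = y_i(238.8 − 2Y) − 35y_i, with Y = y_i + Σ_{j≠i} y_j.
First-order condition: 203.8 − 4y_i − 2Σ_{j≠i} y_j = 0.
With identical fishing fleets, set every y_j = y: then 203.8 − 4y − 4y = 0, i.e. y = 203.8/8 = 25.475.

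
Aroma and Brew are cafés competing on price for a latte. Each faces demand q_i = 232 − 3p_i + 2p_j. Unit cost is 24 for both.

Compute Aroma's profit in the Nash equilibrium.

Aroma's profit: π = (p_{Aroma} − 24)(232 − 3p_{Aroma} + 2p_{Brew}).
∂π/∂p_{Aroma} = 304 − 6p_{Aroma} + 2p_{Brew} = 0 ⇒ p_{Aroma} = 152/3 + (1/3)p_{Brew}.
The game is symmetric, so in equilibrium p_{Brew} = p_{Aroma}: the reaction function gives (2/3)p_{Aroma} = 152/3, hence p_{Aroma} = 76.
q_{Aroma} = 232 − 3·76 + 2·76 = 156.
Profit = (76 − 24)·156 = 8112.

8112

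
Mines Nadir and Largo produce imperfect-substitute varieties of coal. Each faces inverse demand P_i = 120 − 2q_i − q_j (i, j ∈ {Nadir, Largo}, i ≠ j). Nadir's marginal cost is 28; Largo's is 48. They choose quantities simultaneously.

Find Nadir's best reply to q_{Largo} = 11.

Mine Nadir's profit: π = q_{Nadir}(120 − 2q_{Nadir} − q_{Largo}) − 28q_{Nadir}.
∂π/∂q_{Nadir} = 92 − 4q_{Nadir} − q_{Largo} = 0 ⇒ q_{Nadir} = 23 − 0.25q_{Largo}.
At q_{Largo} = 11: q_{Nadir} = 23 − 0.25·11 = 20.25.

20.25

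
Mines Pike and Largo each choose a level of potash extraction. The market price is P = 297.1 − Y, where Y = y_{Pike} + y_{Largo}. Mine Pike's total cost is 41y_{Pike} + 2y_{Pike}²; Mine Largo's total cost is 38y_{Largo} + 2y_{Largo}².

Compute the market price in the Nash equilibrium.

Mine Pike's profit: π = y_{Pike}(297.1 − (y_{Pike} + y_{Largo})) − 41y_{Pike} − 2y_{Pike}².
∂π/∂y_{Pike} = 256.1 − 6y_{Pike} − y_{Largo} = 0, so y_{Pike} = 2561/60 − (1/6)y_{Largo}.
By the same steps for Largo: y_{Largo} = 2591/60 − (1/6)y_{Pike}.
Solving the two reaction functions simultaneously: (1 − (−1/6)(−1/6))y_{Pike} = 2561/60 − (1/6)·(2591/60), so (35/36)y_{Pike} = 2555/72 and y_{Pike} = 36.5.
Then y_{Largo} = 2591/60 − (1/6)·36.5 = 37.1.
Equilibrium price: P = 297.1 − 73.6 = 223.5.

223.5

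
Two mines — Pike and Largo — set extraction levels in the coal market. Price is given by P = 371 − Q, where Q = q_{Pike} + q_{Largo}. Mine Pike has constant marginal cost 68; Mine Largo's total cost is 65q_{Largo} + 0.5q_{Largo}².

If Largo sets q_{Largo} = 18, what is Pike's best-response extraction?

Mine Pike's profit: π = q_{Pike}(371 − (q_{Pike} + q_{Largo})) − 68q_{Pike}.
∂π/∂q_{Pike} = 303 − 2q_{Pike} − q_{Largo} = 0, so q_{Pike} = 151.5 − 0.5q_{Largo}.
At q_{Largo} = 18: q_{Pike} = 151.5 − 0.5·18 = 142.5.

142.5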